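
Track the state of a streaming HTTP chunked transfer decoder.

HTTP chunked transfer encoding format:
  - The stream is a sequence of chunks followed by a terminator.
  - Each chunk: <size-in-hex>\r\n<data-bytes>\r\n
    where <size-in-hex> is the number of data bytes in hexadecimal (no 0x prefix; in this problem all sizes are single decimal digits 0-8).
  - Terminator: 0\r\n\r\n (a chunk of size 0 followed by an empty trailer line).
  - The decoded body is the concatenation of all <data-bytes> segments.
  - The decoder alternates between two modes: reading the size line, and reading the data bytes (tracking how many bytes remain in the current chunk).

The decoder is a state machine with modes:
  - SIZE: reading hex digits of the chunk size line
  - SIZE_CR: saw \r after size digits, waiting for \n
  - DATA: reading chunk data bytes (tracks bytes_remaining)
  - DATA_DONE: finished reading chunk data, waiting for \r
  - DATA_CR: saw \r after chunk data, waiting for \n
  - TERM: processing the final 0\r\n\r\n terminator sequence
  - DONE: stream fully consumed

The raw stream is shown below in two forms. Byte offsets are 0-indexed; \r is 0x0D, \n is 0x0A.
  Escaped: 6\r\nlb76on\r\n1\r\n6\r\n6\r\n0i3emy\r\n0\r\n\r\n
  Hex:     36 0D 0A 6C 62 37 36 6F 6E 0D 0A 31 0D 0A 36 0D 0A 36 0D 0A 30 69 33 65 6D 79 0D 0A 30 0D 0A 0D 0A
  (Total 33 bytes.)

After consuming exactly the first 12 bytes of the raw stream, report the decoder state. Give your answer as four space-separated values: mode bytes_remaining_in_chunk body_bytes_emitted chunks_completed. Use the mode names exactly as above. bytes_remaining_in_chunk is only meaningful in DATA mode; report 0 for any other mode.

Answer: SIZE 0 6 1

Derivation:
Byte 0 = '6': mode=SIZE remaining=0 emitted=0 chunks_done=0
Byte 1 = 0x0D: mode=SIZE_CR remaining=0 emitted=0 chunks_done=0
Byte 2 = 0x0A: mode=DATA remaining=6 emitted=0 chunks_done=0
Byte 3 = 'l': mode=DATA remaining=5 emitted=1 chunks_done=0
Byte 4 = 'b': mode=DATA remaining=4 emitted=2 chunks_done=0
Byte 5 = '7': mode=DATA remaining=3 emitted=3 chunks_done=0
Byte 6 = '6': mode=DATA remaining=2 emitted=4 chunks_done=0
Byte 7 = 'o': mode=DATA remaining=1 emitted=5 chunks_done=0
Byte 8 = 'n': mode=DATA_DONE remaining=0 emitted=6 chunks_done=0
Byte 9 = 0x0D: mode=DATA_CR remaining=0 emitted=6 chunks_done=0
Byte 10 = 0x0A: mode=SIZE remaining=0 emitted=6 chunks_done=1
Byte 11 = '1': mode=SIZE remaining=0 emitted=6 chunks_done=1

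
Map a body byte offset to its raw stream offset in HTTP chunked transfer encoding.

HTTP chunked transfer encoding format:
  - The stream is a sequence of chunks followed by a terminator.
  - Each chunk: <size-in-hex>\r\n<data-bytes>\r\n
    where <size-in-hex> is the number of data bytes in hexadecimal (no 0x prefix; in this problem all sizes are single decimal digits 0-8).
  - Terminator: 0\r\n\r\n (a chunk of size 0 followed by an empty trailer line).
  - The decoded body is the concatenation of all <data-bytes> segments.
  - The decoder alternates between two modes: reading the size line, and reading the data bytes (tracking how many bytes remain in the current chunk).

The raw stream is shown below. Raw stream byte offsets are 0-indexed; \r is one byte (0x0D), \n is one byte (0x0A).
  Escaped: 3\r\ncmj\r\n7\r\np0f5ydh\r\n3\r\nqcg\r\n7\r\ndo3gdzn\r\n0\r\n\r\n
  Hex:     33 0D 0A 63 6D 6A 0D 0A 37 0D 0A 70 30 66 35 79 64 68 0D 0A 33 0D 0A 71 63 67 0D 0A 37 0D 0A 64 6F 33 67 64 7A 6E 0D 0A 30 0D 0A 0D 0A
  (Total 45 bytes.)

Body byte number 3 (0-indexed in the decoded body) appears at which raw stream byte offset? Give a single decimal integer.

Chunk 1: stream[0..1]='3' size=0x3=3, data at stream[3..6]='cmj' -> body[0..3], body so far='cmj'
Chunk 2: stream[8..9]='7' size=0x7=7, data at stream[11..18]='p0f5ydh' -> body[3..10], body so far='cmjp0f5ydh'
Chunk 3: stream[20..21]='3' size=0x3=3, data at stream[23..26]='qcg' -> body[10..13], body so far='cmjp0f5ydhqcg'
Chunk 4: stream[28..29]='7' size=0x7=7, data at stream[31..38]='do3gdzn' -> body[13..20], body so far='cmjp0f5ydhqcgdo3gdzn'
Chunk 5: stream[40..41]='0' size=0 (terminator). Final body='cmjp0f5ydhqcgdo3gdzn' (20 bytes)
Body byte 3 at stream offset 11

Answer: 11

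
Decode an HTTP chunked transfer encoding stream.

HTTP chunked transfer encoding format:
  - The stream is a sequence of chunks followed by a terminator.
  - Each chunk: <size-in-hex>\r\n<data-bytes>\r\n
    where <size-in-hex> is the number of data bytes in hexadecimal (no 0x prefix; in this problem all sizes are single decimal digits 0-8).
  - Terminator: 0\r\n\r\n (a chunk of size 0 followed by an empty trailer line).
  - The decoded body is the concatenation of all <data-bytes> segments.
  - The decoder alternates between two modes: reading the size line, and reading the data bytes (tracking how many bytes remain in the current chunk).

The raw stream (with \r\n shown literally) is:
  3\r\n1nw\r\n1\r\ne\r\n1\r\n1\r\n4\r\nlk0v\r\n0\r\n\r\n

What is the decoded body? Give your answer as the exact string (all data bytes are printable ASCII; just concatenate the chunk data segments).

Chunk 1: stream[0..1]='3' size=0x3=3, data at stream[3..6]='1nw' -> body[0..3], body so far='1nw'
Chunk 2: stream[8..9]='1' size=0x1=1, data at stream[11..12]='e' -> body[3..4], body so far='1nwe'
Chunk 3: stream[14..15]='1' size=0x1=1, data at stream[17..18]='1' -> body[4..5], body so far='1nwe1'
Chunk 4: stream[20..21]='4' size=0x4=4, data at stream[23..27]='lk0v' -> body[5..9], body so far='1nwe1lk0v'
Chunk 5: stream[29..30]='0' size=0 (terminator). Final body='1nwe1lk0v' (9 bytes)

Answer: 1nwe1lk0v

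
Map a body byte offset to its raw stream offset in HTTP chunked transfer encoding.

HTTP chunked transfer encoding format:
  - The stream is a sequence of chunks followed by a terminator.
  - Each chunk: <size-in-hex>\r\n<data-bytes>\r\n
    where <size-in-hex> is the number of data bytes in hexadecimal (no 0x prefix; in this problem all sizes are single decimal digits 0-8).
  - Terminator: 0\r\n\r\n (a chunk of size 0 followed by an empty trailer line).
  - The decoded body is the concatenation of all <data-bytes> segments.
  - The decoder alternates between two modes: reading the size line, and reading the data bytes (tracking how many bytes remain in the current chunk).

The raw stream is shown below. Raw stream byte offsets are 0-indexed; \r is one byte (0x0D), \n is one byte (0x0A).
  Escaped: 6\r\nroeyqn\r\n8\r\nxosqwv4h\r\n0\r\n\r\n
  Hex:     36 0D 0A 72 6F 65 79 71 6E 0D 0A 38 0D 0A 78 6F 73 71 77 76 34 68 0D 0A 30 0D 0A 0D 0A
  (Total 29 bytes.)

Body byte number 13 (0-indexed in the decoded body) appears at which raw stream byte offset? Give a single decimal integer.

Answer: 21

Derivation:
Chunk 1: stream[0..1]='6' size=0x6=6, data at stream[3..9]='roeyqn' -> body[0..6], body so far='roeyqn'
Chunk 2: stream[11..12]='8' size=0x8=8, data at stream[14..22]='xosqwv4h' -> body[6..14], body so far='roeyqnxosqwv4h'
Chunk 3: stream[24..25]='0' size=0 (terminator). Final body='roeyqnxosqwv4h' (14 bytes)
Body byte 13 at stream offset 21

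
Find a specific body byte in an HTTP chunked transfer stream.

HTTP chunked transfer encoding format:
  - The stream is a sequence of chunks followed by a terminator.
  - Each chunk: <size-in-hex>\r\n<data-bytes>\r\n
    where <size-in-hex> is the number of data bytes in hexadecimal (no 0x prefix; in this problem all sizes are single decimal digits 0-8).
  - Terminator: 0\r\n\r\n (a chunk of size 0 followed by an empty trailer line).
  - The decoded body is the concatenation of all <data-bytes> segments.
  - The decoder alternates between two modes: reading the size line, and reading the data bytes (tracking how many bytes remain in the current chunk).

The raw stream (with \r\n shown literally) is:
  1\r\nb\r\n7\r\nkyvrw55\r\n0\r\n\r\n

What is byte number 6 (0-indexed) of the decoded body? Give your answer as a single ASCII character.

Chunk 1: stream[0..1]='1' size=0x1=1, data at stream[3..4]='b' -> body[0..1], body so far='b'
Chunk 2: stream[6..7]='7' size=0x7=7, data at stream[9..16]='kyvrw55' -> body[1..8], body so far='bkyvrw55'
Chunk 3: stream[18..19]='0' size=0 (terminator). Final body='bkyvrw55' (8 bytes)
Body byte 6 = '5'

Answer: 5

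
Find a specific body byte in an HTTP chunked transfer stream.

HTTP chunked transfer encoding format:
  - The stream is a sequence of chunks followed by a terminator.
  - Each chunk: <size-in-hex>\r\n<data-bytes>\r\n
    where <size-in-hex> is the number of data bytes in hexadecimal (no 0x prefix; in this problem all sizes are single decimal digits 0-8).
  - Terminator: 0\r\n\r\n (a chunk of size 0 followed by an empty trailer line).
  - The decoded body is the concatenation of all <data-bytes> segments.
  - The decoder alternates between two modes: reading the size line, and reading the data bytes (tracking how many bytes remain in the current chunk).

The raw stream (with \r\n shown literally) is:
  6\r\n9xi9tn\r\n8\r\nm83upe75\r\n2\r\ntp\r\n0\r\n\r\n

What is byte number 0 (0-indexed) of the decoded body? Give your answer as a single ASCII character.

Chunk 1: stream[0..1]='6' size=0x6=6, data at stream[3..9]='9xi9tn' -> body[0..6], body so far='9xi9tn'
Chunk 2: stream[11..12]='8' size=0x8=8, data at stream[14..22]='m83upe75' -> body[6..14], body so far='9xi9tnm83upe75'
Chunk 3: stream[24..25]='2' size=0x2=2, data at stream[27..29]='tp' -> body[14..16], body so far='9xi9tnm83upe75tp'
Chunk 4: stream[31..32]='0' size=0 (terminator). Final body='9xi9tnm83upe75tp' (16 bytes)
Body byte 0 = '9'

Answer: 9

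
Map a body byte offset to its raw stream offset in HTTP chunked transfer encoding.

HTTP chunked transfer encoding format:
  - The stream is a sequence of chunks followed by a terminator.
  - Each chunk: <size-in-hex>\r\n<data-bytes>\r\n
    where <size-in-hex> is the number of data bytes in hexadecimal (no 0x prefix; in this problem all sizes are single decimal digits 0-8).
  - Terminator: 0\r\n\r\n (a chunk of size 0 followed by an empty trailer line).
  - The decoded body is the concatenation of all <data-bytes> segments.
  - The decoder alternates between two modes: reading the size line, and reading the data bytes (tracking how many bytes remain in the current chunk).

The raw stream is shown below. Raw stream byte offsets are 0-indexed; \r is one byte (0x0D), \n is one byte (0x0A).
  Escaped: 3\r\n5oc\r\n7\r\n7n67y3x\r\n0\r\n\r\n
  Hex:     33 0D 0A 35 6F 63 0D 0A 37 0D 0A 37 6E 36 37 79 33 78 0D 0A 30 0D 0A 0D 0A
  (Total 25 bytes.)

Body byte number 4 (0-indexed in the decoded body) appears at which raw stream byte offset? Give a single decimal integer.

Answer: 12

Derivation:
Chunk 1: stream[0..1]='3' size=0x3=3, data at stream[3..6]='5oc' -> body[0..3], body so far='5oc'
Chunk 2: stream[8..9]='7' size=0x7=7, data at stream[11..18]='7n67y3x' -> body[3..10], body so far='5oc7n67y3x'
Chunk 3: stream[20..21]='0' size=0 (terminator). Final body='5oc7n67y3x' (10 bytes)
Body byte 4 at stream offset 12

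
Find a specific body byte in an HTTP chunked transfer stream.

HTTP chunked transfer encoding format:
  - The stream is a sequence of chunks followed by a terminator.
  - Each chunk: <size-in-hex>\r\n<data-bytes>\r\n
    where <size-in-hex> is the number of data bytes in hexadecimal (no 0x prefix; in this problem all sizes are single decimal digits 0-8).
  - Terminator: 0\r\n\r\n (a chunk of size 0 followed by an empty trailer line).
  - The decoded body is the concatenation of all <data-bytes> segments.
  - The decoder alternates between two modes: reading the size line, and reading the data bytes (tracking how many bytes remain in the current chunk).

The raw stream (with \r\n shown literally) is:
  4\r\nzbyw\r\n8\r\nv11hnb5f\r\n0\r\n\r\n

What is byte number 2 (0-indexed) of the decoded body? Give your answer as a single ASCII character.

Chunk 1: stream[0..1]='4' size=0x4=4, data at stream[3..7]='zbyw' -> body[0..4], body so far='zbyw'
Chunk 2: stream[9..10]='8' size=0x8=8, data at stream[12..20]='v11hnb5f' -> body[4..12], body so far='zbywv11hnb5f'
Chunk 3: stream[22..23]='0' size=0 (terminator). Final body='zbywv11hnb5f' (12 bytes)
Body byte 2 = 'y'

Answer: y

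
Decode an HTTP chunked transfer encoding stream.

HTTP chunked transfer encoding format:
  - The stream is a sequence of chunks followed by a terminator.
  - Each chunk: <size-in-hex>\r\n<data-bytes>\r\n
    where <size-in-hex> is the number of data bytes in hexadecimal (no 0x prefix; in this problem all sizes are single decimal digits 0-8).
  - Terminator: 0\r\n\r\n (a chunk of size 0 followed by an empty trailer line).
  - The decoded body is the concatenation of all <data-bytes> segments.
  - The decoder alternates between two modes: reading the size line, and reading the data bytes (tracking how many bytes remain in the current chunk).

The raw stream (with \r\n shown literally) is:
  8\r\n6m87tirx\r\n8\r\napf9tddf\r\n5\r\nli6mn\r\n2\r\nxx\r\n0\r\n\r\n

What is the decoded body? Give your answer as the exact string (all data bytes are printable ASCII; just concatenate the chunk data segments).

Chunk 1: stream[0..1]='8' size=0x8=8, data at stream[3..11]='6m87tirx' -> body[0..8], body so far='6m87tirx'
Chunk 2: stream[13..14]='8' size=0x8=8, data at stream[16..24]='apf9tddf' -> body[8..16], body so far='6m87tirxapf9tddf'
Chunk 3: stream[26..27]='5' size=0x5=5, data at stream[29..34]='li6mn' -> body[16..21], body so far='6m87tirxapf9tddfli6mn'
Chunk 4: stream[36..37]='2' size=0x2=2, data at stream[39..41]='xx' -> body[21..23], body so far='6m87tirxapf9tddfli6mnxx'
Chunk 5: stream[43..44]='0' size=0 (terminator). Final body='6m87tirxapf9tddfli6mnxx' (23 bytes)

Answer: 6m87tirxapf9tddfli6mnxx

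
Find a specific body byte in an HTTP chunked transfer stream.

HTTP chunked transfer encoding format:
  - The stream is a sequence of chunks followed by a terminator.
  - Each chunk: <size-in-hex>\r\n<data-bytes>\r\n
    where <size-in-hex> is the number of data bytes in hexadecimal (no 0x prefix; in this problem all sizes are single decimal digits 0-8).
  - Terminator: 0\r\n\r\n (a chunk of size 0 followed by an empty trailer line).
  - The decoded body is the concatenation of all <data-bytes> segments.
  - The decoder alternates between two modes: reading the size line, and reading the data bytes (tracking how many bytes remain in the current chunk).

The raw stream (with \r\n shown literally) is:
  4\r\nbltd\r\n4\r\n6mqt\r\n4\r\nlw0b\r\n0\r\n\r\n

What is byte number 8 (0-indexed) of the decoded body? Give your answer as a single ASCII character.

Chunk 1: stream[0..1]='4' size=0x4=4, data at stream[3..7]='bltd' -> body[0..4], body so far='bltd'
Chunk 2: stream[9..10]='4' size=0x4=4, data at stream[12..16]='6mqt' -> body[4..8], body so far='bltd6mqt'
Chunk 3: stream[18..19]='4' size=0x4=4, data at stream[21..25]='lw0b' -> body[8..12], body so far='bltd6mqtlw0b'
Chunk 4: stream[27..28]='0' size=0 (terminator). Final body='bltd6mqtlw0b' (12 bytes)
Body byte 8 = 'l'

Answer: l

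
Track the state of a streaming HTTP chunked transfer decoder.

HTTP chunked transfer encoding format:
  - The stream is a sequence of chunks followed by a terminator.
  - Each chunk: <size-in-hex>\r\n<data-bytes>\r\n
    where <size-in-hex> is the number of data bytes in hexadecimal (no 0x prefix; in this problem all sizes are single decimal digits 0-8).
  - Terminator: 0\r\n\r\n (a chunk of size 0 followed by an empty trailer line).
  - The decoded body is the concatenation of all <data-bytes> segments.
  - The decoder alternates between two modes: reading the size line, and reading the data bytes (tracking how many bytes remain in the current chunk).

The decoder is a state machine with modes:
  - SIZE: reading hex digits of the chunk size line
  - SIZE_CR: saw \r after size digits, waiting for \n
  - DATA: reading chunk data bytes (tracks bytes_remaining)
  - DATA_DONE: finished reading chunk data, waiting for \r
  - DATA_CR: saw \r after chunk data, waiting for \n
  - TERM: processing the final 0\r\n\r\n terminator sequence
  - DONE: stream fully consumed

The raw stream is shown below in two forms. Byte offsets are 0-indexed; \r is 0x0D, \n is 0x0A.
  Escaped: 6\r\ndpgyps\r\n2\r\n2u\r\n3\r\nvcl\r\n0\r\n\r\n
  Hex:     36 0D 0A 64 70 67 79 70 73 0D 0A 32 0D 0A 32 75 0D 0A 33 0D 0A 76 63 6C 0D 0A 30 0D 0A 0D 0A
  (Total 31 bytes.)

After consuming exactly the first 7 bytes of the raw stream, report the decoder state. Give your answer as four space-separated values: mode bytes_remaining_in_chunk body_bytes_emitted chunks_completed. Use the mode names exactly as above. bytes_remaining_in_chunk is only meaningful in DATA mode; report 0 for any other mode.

Byte 0 = '6': mode=SIZE remaining=0 emitted=0 chunks_done=0
Byte 1 = 0x0D: mode=SIZE_CR remaining=0 emitted=0 chunks_done=0
Byte 2 = 0x0A: mode=DATA remaining=6 emitted=0 chunks_done=0
Byte 3 = 'd': mode=DATA remaining=5 emitted=1 chunks_done=0
Byte 4 = 'p': mode=DATA remaining=4 emitted=2 chunks_done=0
Byte 5 = 'g': mode=DATA remaining=3 emitted=3 chunks_done=0
Byte 6 = 'y': mode=DATA remaining=2 emitted=4 chunks_done=0

Answer: DATA 2 4 0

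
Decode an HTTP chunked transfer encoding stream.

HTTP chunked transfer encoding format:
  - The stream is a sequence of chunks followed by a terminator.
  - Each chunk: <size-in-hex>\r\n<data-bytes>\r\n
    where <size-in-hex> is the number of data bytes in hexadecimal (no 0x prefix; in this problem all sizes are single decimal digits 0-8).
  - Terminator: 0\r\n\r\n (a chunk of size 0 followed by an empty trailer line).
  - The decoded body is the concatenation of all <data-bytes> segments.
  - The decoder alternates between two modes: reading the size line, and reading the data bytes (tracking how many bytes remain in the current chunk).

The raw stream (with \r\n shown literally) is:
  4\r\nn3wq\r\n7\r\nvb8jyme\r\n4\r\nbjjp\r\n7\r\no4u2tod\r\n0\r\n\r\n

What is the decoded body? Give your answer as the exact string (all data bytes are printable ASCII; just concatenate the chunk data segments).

Chunk 1: stream[0..1]='4' size=0x4=4, data at stream[3..7]='n3wq' -> body[0..4], body so far='n3wq'
Chunk 2: stream[9..10]='7' size=0x7=7, data at stream[12..19]='vb8jyme' -> body[4..11], body so far='n3wqvb8jyme'
Chunk 3: stream[21..22]='4' size=0x4=4, data at stream[24..28]='bjjp' -> body[11..15], body so far='n3wqvb8jymebjjp'
Chunk 4: stream[30..31]='7' size=0x7=7, data at stream[33..40]='o4u2tod' -> body[15..22], body so far='n3wqvb8jymebjjpo4u2tod'
Chunk 5: stream[42..43]='0' size=0 (terminator). Final body='n3wqvb8jymebjjpo4u2tod' (22 bytes)

Answer: n3wqvb8jymebjjpo4u2tod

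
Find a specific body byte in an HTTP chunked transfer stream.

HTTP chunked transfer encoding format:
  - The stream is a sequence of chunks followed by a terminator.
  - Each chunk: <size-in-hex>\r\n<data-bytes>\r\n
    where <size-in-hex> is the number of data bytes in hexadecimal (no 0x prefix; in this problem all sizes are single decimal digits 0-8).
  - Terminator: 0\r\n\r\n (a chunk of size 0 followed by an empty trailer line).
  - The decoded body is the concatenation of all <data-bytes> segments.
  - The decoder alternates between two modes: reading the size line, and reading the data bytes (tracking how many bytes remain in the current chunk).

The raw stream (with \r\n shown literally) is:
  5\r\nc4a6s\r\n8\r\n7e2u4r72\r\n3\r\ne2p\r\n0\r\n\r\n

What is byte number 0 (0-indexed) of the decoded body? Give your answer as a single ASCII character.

Answer: c

Derivation:
Chunk 1: stream[0..1]='5' size=0x5=5, data at stream[3..8]='c4a6s' -> body[0..5], body so far='c4a6s'
Chunk 2: stream[10..11]='8' size=0x8=8, data at stream[13..21]='7e2u4r72' -> body[5..13], body so far='c4a6s7e2u4r72'
Chunk 3: stream[23..24]='3' size=0x3=3, data at stream[26..29]='e2p' -> body[13..16], body so far='c4a6s7e2u4r72e2p'
Chunk 4: stream[31..32]='0' size=0 (terminator). Final body='c4a6s7e2u4r72e2p' (16 bytes)
Body byte 0 = 'c'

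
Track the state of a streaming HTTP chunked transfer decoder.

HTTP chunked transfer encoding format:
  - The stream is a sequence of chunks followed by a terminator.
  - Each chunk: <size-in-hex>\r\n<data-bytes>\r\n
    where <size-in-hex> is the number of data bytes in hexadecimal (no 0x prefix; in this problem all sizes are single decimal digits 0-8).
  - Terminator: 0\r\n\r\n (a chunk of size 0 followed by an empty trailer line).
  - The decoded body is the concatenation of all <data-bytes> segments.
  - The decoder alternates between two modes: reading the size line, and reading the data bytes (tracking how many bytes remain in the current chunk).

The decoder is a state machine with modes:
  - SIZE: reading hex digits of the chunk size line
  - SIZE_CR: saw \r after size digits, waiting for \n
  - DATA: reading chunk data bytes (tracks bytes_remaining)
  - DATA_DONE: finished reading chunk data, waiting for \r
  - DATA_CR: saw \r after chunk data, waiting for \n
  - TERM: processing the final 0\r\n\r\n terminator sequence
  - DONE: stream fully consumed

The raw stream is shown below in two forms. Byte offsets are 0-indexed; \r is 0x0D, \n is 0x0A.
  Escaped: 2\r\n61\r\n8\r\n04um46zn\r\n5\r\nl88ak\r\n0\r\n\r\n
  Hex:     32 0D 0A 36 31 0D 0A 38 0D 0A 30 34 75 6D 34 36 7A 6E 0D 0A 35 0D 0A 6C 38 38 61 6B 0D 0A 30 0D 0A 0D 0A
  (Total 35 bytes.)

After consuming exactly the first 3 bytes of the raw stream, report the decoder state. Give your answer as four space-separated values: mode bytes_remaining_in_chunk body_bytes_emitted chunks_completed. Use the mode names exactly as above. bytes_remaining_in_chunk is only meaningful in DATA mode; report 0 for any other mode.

Answer: DATA 2 0 0

Derivation:
Byte 0 = '2': mode=SIZE remaining=0 emitted=0 chunks_done=0
Byte 1 = 0x0D: mode=SIZE_CR remaining=0 emitted=0 chunks_done=0
Byte 2 = 0x0A: mode=DATA remaining=2 emitted=0 chunks_done=0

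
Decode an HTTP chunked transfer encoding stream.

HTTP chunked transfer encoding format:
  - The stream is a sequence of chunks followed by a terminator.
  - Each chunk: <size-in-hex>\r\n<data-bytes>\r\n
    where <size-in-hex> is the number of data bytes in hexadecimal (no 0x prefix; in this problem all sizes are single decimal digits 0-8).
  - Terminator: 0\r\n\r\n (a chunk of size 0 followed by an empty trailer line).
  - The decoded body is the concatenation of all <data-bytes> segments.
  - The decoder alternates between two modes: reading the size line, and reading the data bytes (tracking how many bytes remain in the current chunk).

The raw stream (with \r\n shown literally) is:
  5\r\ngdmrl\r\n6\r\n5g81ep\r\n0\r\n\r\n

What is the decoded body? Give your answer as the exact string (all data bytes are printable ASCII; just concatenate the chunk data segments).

Answer: gdmrl5g81ep

Derivation:
Chunk 1: stream[0..1]='5' size=0x5=5, data at stream[3..8]='gdmrl' -> body[0..5], body so far='gdmrl'
Chunk 2: stream[10..11]='6' size=0x6=6, data at stream[13..19]='5g81ep' -> body[5..11], body so far='gdmrl5g81ep'
Chunk 3: stream[21..22]='0' size=0 (terminator). Final body='gdmrl5g81ep' (11 bytes)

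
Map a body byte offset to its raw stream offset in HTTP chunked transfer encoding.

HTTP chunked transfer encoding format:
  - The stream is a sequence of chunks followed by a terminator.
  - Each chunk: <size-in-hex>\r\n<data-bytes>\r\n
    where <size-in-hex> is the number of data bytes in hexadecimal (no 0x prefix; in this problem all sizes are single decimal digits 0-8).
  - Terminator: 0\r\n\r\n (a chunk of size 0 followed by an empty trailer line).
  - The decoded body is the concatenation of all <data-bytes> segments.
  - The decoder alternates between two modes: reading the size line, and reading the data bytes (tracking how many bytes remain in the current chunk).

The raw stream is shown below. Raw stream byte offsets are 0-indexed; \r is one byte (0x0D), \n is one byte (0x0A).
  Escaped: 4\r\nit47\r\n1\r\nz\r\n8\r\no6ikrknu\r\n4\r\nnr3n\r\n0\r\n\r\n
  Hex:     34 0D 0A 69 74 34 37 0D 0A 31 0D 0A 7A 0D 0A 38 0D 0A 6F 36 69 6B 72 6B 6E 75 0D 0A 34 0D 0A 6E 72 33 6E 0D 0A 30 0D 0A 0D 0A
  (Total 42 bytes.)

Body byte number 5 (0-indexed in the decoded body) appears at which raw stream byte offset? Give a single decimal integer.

Chunk 1: stream[0..1]='4' size=0x4=4, data at stream[3..7]='it47' -> body[0..4], body so far='it47'
Chunk 2: stream[9..10]='1' size=0x1=1, data at stream[12..13]='z' -> body[4..5], body so far='it47z'
Chunk 3: stream[15..16]='8' size=0x8=8, data at stream[18..26]='o6ikrknu' -> body[5..13], body so far='it47zo6ikrknu'
Chunk 4: stream[28..29]='4' size=0x4=4, data at stream[31..35]='nr3n' -> body[13..17], body so far='it47zo6ikrknunr3n'
Chunk 5: stream[37..38]='0' size=0 (terminator). Final body='it47zo6ikrknunr3n' (17 bytes)
Body byte 5 at stream offset 18

Answer: 18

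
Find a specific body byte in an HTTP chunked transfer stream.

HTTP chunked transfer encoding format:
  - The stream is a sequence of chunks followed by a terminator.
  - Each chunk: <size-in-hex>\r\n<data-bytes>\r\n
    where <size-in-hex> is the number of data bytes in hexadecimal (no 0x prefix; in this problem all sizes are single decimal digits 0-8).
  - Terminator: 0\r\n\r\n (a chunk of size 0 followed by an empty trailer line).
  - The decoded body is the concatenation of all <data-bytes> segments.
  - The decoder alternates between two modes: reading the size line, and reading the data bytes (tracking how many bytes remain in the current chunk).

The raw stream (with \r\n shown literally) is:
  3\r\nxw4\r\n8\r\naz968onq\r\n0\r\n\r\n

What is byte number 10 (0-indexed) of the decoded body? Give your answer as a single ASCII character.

Chunk 1: stream[0..1]='3' size=0x3=3, data at stream[3..6]='xw4' -> body[0..3], body so far='xw4'
Chunk 2: stream[8..9]='8' size=0x8=8, data at stream[11..19]='az968onq' -> body[3..11], body so far='xw4az968onq'
Chunk 3: stream[21..22]='0' size=0 (terminator). Final body='xw4az968onq' (11 bytes)
Body byte 10 = 'q'

Answer: q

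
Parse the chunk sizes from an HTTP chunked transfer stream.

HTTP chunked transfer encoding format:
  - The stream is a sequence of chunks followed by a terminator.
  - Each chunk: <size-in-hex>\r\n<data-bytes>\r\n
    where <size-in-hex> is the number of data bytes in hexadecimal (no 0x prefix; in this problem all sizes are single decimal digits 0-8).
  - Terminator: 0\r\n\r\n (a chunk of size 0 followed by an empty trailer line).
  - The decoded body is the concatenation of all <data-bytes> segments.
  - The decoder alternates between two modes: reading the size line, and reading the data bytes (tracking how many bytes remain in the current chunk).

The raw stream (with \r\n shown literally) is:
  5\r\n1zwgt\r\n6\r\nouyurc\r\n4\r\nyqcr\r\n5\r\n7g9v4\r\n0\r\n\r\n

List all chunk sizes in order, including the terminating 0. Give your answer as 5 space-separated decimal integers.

Chunk 1: stream[0..1]='5' size=0x5=5, data at stream[3..8]='1zwgt' -> body[0..5], body so far='1zwgt'
Chunk 2: stream[10..11]='6' size=0x6=6, data at stream[13..19]='ouyurc' -> body[5..11], body so far='1zwgtouyurc'
Chunk 3: stream[21..22]='4' size=0x4=4, data at stream[24..28]='yqcr' -> body[11..15], body so far='1zwgtouyurcyqcr'
Chunk 4: stream[30..31]='5' size=0x5=5, data at stream[33..38]='7g9v4' -> body[15..20], body so far='1zwgtouyurcyqcr7g9v4'
Chunk 5: stream[40..41]='0' size=0 (terminator). Final body='1zwgtouyurcyqcr7g9v4' (20 bytes)

Answer: 5 6 4 5 0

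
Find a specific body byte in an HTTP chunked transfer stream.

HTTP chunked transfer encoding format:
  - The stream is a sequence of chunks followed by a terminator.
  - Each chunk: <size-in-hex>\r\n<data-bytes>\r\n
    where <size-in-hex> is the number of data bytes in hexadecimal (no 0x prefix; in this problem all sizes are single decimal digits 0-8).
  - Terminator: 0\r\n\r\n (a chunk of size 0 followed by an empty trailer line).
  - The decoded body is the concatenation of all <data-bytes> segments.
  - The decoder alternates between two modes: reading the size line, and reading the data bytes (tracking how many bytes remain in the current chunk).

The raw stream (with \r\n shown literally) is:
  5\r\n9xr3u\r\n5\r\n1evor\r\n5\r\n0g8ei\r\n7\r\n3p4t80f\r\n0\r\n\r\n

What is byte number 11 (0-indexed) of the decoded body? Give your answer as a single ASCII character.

Chunk 1: stream[0..1]='5' size=0x5=5, data at stream[3..8]='9xr3u' -> body[0..5], body so far='9xr3u'
Chunk 2: stream[10..11]='5' size=0x5=5, data at stream[13..18]='1evor' -> body[5..10], body so far='9xr3u1evor'
Chunk 3: stream[20..21]='5' size=0x5=5, data at stream[23..28]='0g8ei' -> body[10..15], body so far='9xr3u1evor0g8ei'
Chunk 4: stream[30..31]='7' size=0x7=7, data at stream[33..40]='3p4t80f' -> body[15..22], body so far='9xr3u1evor0g8ei3p4t80f'
Chunk 5: stream[42..43]='0' size=0 (terminator). Final body='9xr3u1evor0g8ei3p4t80f' (22 bytes)
Body byte 11 = 'g'

Answer: g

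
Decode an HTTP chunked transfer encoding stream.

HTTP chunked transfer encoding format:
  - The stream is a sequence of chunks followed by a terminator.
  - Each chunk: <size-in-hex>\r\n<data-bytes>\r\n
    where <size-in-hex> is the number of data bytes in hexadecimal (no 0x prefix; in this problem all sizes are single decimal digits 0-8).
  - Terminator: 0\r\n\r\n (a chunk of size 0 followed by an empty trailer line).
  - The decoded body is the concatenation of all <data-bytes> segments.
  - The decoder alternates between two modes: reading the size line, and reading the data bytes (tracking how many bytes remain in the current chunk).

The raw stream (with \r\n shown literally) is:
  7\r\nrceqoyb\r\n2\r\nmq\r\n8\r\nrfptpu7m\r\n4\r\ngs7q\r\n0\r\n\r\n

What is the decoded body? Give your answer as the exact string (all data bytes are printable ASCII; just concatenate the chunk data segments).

Chunk 1: stream[0..1]='7' size=0x7=7, data at stream[3..10]='rceqoyb' -> body[0..7], body so far='rceqoyb'
Chunk 2: stream[12..13]='2' size=0x2=2, data at stream[15..17]='mq' -> body[7..9], body so far='rceqoybmq'
Chunk 3: stream[19..20]='8' size=0x8=8, data at stream[22..30]='rfptpu7m' -> body[9..17], body so far='rceqoybmqrfptpu7m'
Chunk 4: stream[32..33]='4' size=0x4=4, data at stream[35..39]='gs7q' -> body[17..21], body so far='rceqoybmqrfptpu7mgs7q'
Chunk 5: stream[41..42]='0' size=0 (terminator). Final body='rceqoybmqrfptpu7mgs7q' (21 bytes)

Answer: rceqoybmqrfptpu7mgs7q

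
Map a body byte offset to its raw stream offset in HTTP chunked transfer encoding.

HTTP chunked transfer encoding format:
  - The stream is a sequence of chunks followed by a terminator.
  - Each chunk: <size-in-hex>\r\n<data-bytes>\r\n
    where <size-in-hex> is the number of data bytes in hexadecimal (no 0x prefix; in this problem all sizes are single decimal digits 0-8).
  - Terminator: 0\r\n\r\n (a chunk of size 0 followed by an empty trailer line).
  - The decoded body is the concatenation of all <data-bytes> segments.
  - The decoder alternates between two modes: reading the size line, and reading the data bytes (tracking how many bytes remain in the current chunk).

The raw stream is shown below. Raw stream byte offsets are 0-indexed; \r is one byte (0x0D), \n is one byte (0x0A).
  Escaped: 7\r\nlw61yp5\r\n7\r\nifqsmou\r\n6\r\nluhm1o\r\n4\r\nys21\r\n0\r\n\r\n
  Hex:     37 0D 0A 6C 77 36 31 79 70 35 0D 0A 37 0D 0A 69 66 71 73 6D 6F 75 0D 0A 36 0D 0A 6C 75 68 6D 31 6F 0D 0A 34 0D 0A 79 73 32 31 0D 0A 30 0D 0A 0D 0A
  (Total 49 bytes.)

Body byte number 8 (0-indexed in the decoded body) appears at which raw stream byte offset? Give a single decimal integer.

Answer: 16

Derivation:
Chunk 1: stream[0..1]='7' size=0x7=7, data at stream[3..10]='lw61yp5' -> body[0..7], body so far='lw61yp5'
Chunk 2: stream[12..13]='7' size=0x7=7, data at stream[15..22]='ifqsmou' -> body[7..14], body so far='lw61yp5ifqsmou'
Chunk 3: stream[24..25]='6' size=0x6=6, data at stream[27..33]='luhm1o' -> body[14..20], body so far='lw61yp5ifqsmouluhm1o'
Chunk 4: stream[35..36]='4' size=0x4=4, data at stream[38..42]='ys21' -> body[20..24], body so far='lw61yp5ifqsmouluhm1oys21'
Chunk 5: stream[44..45]='0' size=0 (terminator). Final body='lw61yp5ifqsmouluhm1oys21' (24 bytes)
Body byte 8 at stream offset 16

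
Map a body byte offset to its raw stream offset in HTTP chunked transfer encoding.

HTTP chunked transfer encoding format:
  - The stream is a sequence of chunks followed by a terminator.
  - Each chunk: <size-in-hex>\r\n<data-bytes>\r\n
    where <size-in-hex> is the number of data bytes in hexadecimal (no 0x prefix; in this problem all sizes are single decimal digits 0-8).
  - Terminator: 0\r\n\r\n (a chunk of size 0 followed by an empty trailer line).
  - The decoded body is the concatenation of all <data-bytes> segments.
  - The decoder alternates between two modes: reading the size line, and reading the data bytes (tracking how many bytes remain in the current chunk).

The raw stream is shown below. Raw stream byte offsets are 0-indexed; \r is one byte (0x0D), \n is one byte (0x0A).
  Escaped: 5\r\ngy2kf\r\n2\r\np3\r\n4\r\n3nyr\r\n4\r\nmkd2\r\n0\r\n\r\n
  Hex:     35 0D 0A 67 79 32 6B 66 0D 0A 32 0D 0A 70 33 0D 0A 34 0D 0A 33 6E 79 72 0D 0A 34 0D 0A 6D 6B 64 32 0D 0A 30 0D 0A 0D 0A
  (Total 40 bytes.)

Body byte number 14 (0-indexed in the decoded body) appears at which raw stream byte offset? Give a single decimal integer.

Answer: 32

Derivation:
Chunk 1: stream[0..1]='5' size=0x5=5, data at stream[3..8]='gy2kf' -> body[0..5], body so far='gy2kf'
Chunk 2: stream[10..11]='2' size=0x2=2, data at stream[13..15]='p3' -> body[5..7], body so far='gy2kfp3'
Chunk 3: stream[17..18]='4' size=0x4=4, data at stream[20..24]='3nyr' -> body[7..11], body so far='gy2kfp33nyr'
Chunk 4: stream[26..27]='4' size=0x4=4, data at stream[29..33]='mkd2' -> body[11..15], body so far='gy2kfp33nyrmkd2'
Chunk 5: stream[35..36]='0' size=0 (terminator). Final body='gy2kfp33nyrmkd2' (15 bytes)
Body byte 14 at stream offset 32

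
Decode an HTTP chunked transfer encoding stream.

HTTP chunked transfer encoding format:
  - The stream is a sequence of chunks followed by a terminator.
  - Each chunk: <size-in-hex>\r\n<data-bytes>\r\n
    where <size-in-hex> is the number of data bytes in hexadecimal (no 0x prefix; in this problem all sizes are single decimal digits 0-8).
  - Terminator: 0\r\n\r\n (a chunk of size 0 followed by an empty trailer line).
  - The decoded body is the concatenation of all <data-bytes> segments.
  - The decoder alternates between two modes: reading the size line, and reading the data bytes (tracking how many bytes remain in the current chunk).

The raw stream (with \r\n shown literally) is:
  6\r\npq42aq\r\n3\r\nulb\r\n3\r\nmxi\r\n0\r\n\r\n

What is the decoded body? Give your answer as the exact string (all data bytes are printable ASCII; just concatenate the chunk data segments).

Answer: pq42aqulbmxi

Derivation:
Chunk 1: stream[0..1]='6' size=0x6=6, data at stream[3..9]='pq42aq' -> body[0..6], body so far='pq42aq'
Chunk 2: stream[11..12]='3' size=0x3=3, data at stream[14..17]='ulb' -> body[6..9], body so far='pq42aqulb'
Chunk 3: stream[19..20]='3' size=0x3=3, data at stream[22..25]='mxi' -> body[9..12], body so far='pq42aqulbmxi'
Chunk 4: stream[27..28]='0' size=0 (terminator). Final body='pq42aqulbmxi' (12 bytes)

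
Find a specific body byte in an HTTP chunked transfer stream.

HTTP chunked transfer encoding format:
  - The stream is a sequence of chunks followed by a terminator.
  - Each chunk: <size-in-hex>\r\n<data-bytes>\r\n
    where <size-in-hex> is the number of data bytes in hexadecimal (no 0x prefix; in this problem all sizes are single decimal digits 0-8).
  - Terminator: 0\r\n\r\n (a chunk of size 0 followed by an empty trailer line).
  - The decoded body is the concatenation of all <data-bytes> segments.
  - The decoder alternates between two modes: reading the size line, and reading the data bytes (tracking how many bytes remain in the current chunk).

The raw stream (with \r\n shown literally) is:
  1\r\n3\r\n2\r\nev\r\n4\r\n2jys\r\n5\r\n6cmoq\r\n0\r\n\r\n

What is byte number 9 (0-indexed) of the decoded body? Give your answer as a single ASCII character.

Answer: m

Derivation:
Chunk 1: stream[0..1]='1' size=0x1=1, data at stream[3..4]='3' -> body[0..1], body so far='3'
Chunk 2: stream[6..7]='2' size=0x2=2, data at stream[9..11]='ev' -> body[1..3], body so far='3ev'
Chunk 3: stream[13..14]='4' size=0x4=4, data at stream[16..20]='2jys' -> body[3..7], body so far='3ev2jys'
Chunk 4: stream[22..23]='5' size=0x5=5, data at stream[25..30]='6cmoq' -> body[7..12], body so far='3ev2jys6cmoq'
Chunk 5: stream[32..33]='0' size=0 (terminator). Final body='3ev2jys6cmoq' (12 bytes)
Body byte 9 = 'm'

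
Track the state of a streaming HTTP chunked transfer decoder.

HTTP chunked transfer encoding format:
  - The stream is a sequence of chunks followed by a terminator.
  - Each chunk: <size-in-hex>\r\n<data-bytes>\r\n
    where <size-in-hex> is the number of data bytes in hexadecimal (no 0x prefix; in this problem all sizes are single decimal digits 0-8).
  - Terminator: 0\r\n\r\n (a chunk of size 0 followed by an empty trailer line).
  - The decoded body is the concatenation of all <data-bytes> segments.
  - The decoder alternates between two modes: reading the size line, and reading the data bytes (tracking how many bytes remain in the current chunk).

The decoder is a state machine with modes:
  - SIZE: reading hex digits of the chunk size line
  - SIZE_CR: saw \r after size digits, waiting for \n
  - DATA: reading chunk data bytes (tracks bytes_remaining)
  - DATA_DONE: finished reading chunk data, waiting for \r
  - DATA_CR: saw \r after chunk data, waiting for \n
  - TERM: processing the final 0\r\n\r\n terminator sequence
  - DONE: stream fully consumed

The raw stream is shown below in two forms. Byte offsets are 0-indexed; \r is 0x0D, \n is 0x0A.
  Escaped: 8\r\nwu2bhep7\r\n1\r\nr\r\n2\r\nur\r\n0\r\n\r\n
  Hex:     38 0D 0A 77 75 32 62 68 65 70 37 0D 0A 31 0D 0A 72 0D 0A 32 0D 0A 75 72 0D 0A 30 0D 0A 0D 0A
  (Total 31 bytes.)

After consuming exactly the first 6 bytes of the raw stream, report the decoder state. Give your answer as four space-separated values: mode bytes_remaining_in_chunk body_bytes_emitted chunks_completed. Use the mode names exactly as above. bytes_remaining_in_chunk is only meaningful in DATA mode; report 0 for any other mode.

Answer: DATA 5 3 0

Derivation:
Byte 0 = '8': mode=SIZE remaining=0 emitted=0 chunks_done=0
Byte 1 = 0x0D: mode=SIZE_CR remaining=0 emitted=0 chunks_done=0
Byte 2 = 0x0A: mode=DATA remaining=8 emitted=0 chunks_done=0
Byte 3 = 'w': mode=DATA remaining=7 emitted=1 chunks_done=0
Byte 4 = 'u': mode=DATA remaining=6 emitted=2 chunks_done=0
Byte 5 = '2': mode=DATA remaining=5 emitted=3 chunks_done=0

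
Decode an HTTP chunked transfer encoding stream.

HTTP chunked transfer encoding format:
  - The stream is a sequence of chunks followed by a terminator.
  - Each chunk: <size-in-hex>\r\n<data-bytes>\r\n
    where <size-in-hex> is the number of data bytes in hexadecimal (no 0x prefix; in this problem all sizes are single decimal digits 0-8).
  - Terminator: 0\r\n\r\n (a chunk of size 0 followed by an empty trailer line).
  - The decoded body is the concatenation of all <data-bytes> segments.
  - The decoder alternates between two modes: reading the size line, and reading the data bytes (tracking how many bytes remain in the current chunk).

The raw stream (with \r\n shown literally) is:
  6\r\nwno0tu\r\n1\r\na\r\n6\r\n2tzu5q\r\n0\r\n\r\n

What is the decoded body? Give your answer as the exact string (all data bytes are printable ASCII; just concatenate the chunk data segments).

Chunk 1: stream[0..1]='6' size=0x6=6, data at stream[3..9]='wno0tu' -> body[0..6], body so far='wno0tu'
Chunk 2: stream[11..12]='1' size=0x1=1, data at stream[14..15]='a' -> body[6..7], body so far='wno0tua'
Chunk 3: stream[17..18]='6' size=0x6=6, data at stream[20..26]='2tzu5q' -> body[7..13], body so far='wno0tua2tzu5q'
Chunk 4: stream[28..29]='0' size=0 (terminator). Final body='wno0tua2tzu5q' (13 bytes)

Answer: wno0tua2tzu5q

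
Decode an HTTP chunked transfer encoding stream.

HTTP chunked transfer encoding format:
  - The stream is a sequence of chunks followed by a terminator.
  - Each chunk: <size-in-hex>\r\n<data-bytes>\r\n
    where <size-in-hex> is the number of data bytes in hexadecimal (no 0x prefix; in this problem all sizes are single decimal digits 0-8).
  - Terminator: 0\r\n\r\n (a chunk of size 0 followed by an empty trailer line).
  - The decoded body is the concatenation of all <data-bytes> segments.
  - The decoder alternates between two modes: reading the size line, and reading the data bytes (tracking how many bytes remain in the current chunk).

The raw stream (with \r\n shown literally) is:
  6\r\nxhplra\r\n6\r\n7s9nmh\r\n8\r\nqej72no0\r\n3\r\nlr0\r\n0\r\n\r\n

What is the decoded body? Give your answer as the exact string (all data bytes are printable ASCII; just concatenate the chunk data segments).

Chunk 1: stream[0..1]='6' size=0x6=6, data at stream[3..9]='xhplra' -> body[0..6], body so far='xhplra'
Chunk 2: stream[11..12]='6' size=0x6=6, data at stream[14..20]='7s9nmh' -> body[6..12], body so far='xhplra7s9nmh'
Chunk 3: stream[22..23]='8' size=0x8=8, data at stream[25..33]='qej72no0' -> body[12..20], body so far='xhplra7s9nmhqej72no0'
Chunk 4: stream[35..36]='3' size=0x3=3, data at stream[38..41]='lr0' -> body[20..23], body so far='xhplra7s9nmhqej72no0lr0'
Chunk 5: stream[43..44]='0' size=0 (terminator). Final body='xhplra7s9nmhqej72no0lr0' (23 bytes)

Answer: xhplra7s9nmhqej72no0lr0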